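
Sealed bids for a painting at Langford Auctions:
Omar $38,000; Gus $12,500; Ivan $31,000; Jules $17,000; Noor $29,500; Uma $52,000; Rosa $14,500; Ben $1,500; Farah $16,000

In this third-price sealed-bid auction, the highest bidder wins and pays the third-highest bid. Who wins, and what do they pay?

Uma pays $31,000

Bids ranked: 52,000 (Uma) > 38,000 (Omar) > 31,000 (Ivan) > 29,500 (Noor) > 17,000 (Jules) > 16,000 (Farah) > …
Uma is highest; pays the third-highest bid, $31,000.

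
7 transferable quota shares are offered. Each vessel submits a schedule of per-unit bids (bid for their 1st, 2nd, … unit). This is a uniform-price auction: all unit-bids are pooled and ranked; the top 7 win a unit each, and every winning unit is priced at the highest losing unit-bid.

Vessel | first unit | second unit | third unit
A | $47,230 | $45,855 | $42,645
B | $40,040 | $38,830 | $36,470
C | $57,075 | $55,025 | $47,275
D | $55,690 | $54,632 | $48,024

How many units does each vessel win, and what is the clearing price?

Pooled unit-bids ranked (top 7): 57,075 (C-1), 55,690 (D-1), 55,025 (C-2), 54,632 (D-2), 48,024 (D-3), 47,275 (C-3), 47,230 (A-1)
Highest rejected unit-bid = $45,855.
Allocation: A 1, C 3, D 3.

A 1, C 3, D 3; clearing price $45,855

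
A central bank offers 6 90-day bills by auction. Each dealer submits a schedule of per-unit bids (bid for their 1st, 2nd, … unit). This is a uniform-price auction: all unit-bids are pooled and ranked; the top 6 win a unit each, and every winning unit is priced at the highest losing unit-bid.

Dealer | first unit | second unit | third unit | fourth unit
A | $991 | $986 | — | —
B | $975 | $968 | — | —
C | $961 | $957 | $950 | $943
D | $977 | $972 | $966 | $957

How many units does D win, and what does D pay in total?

All unit-bids, highest first — top 6: 991 (A-1), 986 (A-2), 977 (D-1), 975 (B-1), 972 (D-2), 968 (B-2)
Highest rejected unit-bid = $966.
D wins 2 unit(s) at $966 each.

D: 2 units, pays $1,932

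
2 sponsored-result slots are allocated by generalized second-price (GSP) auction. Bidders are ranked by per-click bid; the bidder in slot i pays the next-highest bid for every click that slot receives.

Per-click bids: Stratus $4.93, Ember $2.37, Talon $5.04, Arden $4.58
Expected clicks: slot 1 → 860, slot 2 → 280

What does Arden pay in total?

Arden pays $0.00

Sorting advertisers: $5.04 (Talon) > $4.93 (Stratus) > $4.58 (Arden) > …
Arden ranks below slot 2 → no slot, pays nothing.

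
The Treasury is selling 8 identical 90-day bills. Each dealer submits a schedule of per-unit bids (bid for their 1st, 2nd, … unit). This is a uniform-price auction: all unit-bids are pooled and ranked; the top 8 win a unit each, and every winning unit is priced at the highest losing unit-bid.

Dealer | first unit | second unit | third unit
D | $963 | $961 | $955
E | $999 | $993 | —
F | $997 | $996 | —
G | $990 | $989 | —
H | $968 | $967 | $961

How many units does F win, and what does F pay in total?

F: 2 units, pays $1,926

Merging the schedules and taking the best 8: 999 (E-1), 997 (F-1), 996 (F-2), 993 (E-2), 990 (G-1), 989 (G-2), 968 (H-1), 967 (H-2)
Highest rejected unit-bid = $963.
F wins 2 unit(s) at $963 each.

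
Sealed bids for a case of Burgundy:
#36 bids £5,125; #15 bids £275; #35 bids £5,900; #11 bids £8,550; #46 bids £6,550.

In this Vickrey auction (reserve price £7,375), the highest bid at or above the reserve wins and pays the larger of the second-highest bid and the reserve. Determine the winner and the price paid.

Sorting bids: 8,550 (#11) > 6,550 (#46) > 5,900 (#35) > 5,125 (#36) > 275 (#15)
#11 has the top bid at or above the reserve (£8,550).
Second-highest bid £6,550 is below the reserve £7,375, so the reserve binds → payment £7,375.

#11 pays £7,375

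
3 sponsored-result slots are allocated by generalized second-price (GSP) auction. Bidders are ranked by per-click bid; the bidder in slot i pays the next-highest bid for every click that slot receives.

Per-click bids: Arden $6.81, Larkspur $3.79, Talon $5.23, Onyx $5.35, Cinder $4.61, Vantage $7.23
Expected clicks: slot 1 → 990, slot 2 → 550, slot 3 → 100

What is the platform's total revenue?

Total revenue: $10207.40

Sorting advertisers: $7.23 (Vantage) > $6.81 (Arden) > $5.35 (Onyx) > $5.23 (Talon) > …
Slot 1: Vantage pays $6.81 × 990 = $6741.90
Slot 2: Arden pays $5.35 × 550 = $2942.50
Slot 3: Onyx pays $5.23 × 100 = $523.00
Total = $10207.40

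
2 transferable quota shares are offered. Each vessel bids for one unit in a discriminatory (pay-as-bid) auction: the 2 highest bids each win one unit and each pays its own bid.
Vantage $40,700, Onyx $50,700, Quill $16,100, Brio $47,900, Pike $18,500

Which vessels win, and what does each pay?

Bids ranked high→low: 50,700 (Onyx), 47,900 (Brio), 40,700 (Vantage), 18,500 (Pike), …
The 2 highest are Onyx, Brio.
Each winner pays its own bid: Onyx $50,700, Brio $47,900.

Onyx $50,700, Brio $47,900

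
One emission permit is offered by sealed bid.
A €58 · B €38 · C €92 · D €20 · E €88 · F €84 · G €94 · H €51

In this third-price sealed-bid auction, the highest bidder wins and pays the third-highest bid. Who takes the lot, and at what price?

G pays €88

Bids in order: 94 (G) > 92 (C) > 88 (E) > 84 (F) > 58 (A) > 51 (H) > …
G wins; payment is bid #3 in the ranking = €88.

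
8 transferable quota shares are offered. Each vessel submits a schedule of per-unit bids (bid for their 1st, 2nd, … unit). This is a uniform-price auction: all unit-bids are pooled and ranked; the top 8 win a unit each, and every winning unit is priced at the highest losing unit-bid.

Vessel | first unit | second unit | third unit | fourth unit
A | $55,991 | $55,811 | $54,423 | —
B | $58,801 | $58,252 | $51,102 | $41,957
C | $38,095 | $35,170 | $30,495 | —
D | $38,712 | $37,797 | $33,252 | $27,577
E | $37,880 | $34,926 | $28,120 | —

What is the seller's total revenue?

Total revenue: $304,760

All unit-bids, highest first — top 8: 58,801 (B-1), 58,252 (B-2), 55,991 (A-1), 55,811 (A-2), 54,423 (A-3), 51,102 (B-3), 41,957 (B-4), 38,712 (D-1)
The (k+1)-th unit-bid is $38,095.
Allocation: A 3, B 4, D 1. Every unit priced at $38,095.
Revenue = 8 × 38,095 = $304,760.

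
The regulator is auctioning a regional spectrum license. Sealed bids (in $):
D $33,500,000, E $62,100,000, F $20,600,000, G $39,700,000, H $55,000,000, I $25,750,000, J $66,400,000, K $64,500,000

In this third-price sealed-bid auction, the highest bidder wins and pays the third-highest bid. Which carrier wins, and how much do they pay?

J pays $62,100,000

Sorting bids: 66,400,000 (J) > 64,500,000 (K) > 62,100,000 (E) > 55,000,000 (H) > 39,700,000 (G) > 33,500,000 (D) > …
J is highest; pays the third-highest bid, $62,100,000.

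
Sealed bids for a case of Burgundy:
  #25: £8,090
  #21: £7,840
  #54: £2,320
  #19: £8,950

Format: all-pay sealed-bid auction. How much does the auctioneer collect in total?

Total revenue: £27,200

Bids ranked: 8,950 (#19) > 8,090 (#25) > 7,840 (#21) > 2,320 (#54)
#19 wins with the top bid; all bids are sunk regardless.
Every bidder forfeits their bid regardless of winning.
Revenue = 8,090 + 7,840 + 2,320 + 8,950 = £27,200.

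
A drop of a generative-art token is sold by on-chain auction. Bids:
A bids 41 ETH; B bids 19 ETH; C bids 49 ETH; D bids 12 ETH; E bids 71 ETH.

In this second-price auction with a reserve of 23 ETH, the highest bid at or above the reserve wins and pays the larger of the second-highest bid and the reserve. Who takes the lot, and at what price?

E pays 49 ETH

Bids ranked: 71 (E) > 49 (C) > 41 (A) > 19 (B) > 12 (D)
Highest eligible bid: E at 71 ETH.
Second-highest bid 49 ETH exceeds the reserve 23 ETH → payment 49 ETH.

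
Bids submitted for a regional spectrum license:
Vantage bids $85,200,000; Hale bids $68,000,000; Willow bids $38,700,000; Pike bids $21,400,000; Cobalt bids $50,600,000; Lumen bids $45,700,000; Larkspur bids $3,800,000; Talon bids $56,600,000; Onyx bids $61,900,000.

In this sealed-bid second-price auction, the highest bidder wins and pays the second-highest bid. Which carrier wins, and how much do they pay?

Vantage pays $68,000,000

Bids ranked: 85,200,000 (Vantage) > 68,000,000 (Hale) > 61,900,000 (Onyx) > 56,600,000 (Talon) > 50,600,000 (Cobalt) > 45,700,000 (Lumen) > …
Second-price: Vantage pays Hale's bid of $68,000,000.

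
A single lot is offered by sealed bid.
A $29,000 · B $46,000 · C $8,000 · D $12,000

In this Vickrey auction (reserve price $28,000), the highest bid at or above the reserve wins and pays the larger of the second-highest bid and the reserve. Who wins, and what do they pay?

B pays $29,000

Rule: the highest bid at or above the reserve wins and pays the larger of the second-highest bid and the reserve.
Sorting bids: 46,000 (B) > 29,000 (A) > 12,000 (D) > 8,000 (C)
Highest eligible bid: B at $46,000.
Second-highest bid $29,000 exceeds the reserve $28,000 → payment $29,000.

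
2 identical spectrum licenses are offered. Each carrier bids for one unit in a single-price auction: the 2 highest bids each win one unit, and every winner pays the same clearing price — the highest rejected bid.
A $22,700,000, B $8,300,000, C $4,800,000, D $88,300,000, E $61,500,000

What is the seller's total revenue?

Total revenue: $45,400,000

Sorting: 88,300,000 (D), 61,500,000 (E), 22,700,000 (A), 8,300,000 (B), …
Top 2: D, E.
Highest unsuccessful bid: $22,700,000 → clearing price.
Total revenue = 2 × $22,700,000 = $45,400,000.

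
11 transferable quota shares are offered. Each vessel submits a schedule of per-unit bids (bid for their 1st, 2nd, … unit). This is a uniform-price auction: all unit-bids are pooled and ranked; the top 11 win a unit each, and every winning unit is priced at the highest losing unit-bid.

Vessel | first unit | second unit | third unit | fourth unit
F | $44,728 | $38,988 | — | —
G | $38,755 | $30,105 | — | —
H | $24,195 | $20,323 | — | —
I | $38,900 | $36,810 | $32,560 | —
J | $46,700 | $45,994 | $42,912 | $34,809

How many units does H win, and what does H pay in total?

H: 0 units, pays $0

Merging the schedules and taking the best 11: 46,700 (J-1), 45,994 (J-2), 44,728 (F-1), 42,912 (J-3), 38,988 (F-2), 38,900 (I-1), 38,755 (G-1), 36,810 (I-2), 34,809 (J-4), 32,560 (I-3), 30,105 (G-2)
First bid not allocated: $24,195.
H wins 0 unit(s) at $24,195 each.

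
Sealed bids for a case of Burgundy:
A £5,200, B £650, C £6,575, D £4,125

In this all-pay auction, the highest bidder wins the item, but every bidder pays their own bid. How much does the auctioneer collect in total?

Bids ranked: 6,575 (C) > 5,200 (A) > 4,125 (D) > 650 (B)
C wins with the top bid; all bids are sunk regardless.
Every bidder forfeits their bid regardless of winning.
Revenue = 5,200 + 650 + 6,575 + 4,125 = £16,550.

Total revenue: £16,550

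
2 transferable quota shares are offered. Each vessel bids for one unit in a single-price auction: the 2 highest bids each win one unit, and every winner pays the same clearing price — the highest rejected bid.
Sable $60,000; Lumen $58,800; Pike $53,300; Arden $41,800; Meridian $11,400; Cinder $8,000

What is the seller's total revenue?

Total revenue: $106,600

Bids ranked high→low: 60,000 (Sable), 58,800 (Lumen), 53,300 (Pike), 41,800 (Arden), …
The 2 highest are Sable, Lumen.
First losing bid is Pike's $53,300, which sets the uniform price.
Total revenue = 2 × $53,300 = $106,600.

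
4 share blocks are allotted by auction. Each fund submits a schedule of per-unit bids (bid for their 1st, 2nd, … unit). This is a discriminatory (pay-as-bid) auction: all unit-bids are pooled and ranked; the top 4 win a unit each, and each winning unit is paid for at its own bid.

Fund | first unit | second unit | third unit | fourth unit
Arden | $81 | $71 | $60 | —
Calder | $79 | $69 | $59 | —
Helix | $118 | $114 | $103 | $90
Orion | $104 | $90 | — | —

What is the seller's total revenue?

Total revenue: $439

Pooled unit-bids ranked (top 4): 118 (Helix-1), 114 (Helix-2), 104 (Orion-1), 103 (Helix-3)
Next rejected bid: $90 (not a price — pay-as-bid).
Each winning unit pays its own bid.
Revenue = 118 + 114 + 104 + 103 = $439.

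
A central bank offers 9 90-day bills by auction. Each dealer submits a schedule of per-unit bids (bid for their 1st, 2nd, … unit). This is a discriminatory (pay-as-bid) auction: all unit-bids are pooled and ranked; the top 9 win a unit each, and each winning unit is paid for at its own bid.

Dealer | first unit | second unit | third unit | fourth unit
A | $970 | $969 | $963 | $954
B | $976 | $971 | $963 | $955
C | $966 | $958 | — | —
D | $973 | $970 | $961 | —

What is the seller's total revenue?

Total revenue: $8,721

Pooled unit-bids ranked (top 9): 976 (B-1), 973 (D-1), 971 (B-2), 970 (A-1), 970 (D-2), 969 (A-2), 966 (C-1), 963 (A-3), 963 (B-3)
Next rejected bid: $961 (not a price — pay-as-bid).
Each winning unit pays its own bid.
Revenue = 976 + 973 + 971 + 970 + 970 + 969 + 966 + 963 + 963 = $8,721.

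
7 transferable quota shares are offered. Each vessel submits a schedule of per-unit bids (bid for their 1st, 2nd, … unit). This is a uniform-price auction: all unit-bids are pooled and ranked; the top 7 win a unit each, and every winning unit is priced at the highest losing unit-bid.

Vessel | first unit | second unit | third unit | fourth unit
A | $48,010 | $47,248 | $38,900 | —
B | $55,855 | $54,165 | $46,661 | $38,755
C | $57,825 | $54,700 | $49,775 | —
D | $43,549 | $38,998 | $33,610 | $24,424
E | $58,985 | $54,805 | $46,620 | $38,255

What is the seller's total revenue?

Pooled unit-bids ranked (top 7): 58,985 (E-1), 57,825 (C-1), 55,855 (B-1), 54,805 (E-2), 54,700 (C-2), 54,165 (B-2), 49,775 (C-3)
Highest rejected unit-bid = $48,010.
Allocation: B 2, C 3, E 2. Every unit priced at $48,010.
Revenue = 7 × 48,010 = $336,070.

Total revenue: $336,070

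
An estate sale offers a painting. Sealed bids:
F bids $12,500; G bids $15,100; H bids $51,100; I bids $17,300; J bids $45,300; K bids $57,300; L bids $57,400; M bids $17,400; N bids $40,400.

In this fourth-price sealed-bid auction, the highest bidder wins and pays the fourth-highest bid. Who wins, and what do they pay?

L pays $45,300

Bids in order: 57,400 (L) > 57,300 (K) > 51,100 (H) > 45,300 (J) > 40,400 (N) > 17,400 (M) > …
L is highest; pays the fourth-highest bid, $45,300.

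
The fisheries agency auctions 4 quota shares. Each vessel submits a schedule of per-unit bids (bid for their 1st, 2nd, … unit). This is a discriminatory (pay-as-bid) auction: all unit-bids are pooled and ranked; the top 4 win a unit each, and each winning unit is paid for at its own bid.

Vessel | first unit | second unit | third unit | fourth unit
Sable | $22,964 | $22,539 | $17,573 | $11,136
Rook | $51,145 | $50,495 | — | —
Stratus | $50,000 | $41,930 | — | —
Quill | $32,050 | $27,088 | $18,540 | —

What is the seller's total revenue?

Merging the schedules and taking the best 4: 51,145 (Rook-1), 50,495 (Rook-2), 50,000 (Stratus-1), 41,930 (Stratus-2)
Next rejected bid: $32,050 (not a price — pay-as-bid).
Each winning unit pays its own bid.
Revenue = 51,145 + 50,495 + 50,000 + 41,930 = $193,570.

Total revenue: $193,570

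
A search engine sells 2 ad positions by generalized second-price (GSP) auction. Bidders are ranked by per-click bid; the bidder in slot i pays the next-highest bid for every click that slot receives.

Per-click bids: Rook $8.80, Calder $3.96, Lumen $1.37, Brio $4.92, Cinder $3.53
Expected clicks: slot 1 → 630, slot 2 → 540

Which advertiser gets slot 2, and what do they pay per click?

Brio; $3.96 per click

Per-click bids in order: $8.80 (Rook) > $4.92 (Brio) > $3.96 (Calder) > …
Slot 2 goes to the second-ranked bidder, Brio, who pays the next bid down: $3.96/click.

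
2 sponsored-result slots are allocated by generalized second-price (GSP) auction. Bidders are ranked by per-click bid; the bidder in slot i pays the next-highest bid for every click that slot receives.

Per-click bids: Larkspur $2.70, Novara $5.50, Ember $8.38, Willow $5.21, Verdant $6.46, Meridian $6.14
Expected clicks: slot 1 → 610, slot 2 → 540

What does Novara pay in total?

Novara pays $0.00

Per-click bids in order: $8.38 (Ember) > $6.46 (Verdant) > $6.14 (Meridian) > …
Novara ranks below slot 2 → no slot, pays nothing.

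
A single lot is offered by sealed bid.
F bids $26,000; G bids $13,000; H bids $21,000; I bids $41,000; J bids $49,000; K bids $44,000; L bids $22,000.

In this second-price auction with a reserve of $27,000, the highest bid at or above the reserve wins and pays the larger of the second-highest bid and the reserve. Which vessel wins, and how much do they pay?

J pays $44,000

Second-price auction with a reserve of $27,000: the highest bid at or above the reserve wins and pays the larger of the second-highest bid and the reserve.
Bids in order: 49,000 (J) > 44,000 (K) > 41,000 (I) > 26,000 (F) > 22,000 (L) > 21,000 (H) > …
J has the top bid at or above the reserve ($49,000).
Second-highest bid $44,000 exceeds the reserve $27,000 → payment $44,000.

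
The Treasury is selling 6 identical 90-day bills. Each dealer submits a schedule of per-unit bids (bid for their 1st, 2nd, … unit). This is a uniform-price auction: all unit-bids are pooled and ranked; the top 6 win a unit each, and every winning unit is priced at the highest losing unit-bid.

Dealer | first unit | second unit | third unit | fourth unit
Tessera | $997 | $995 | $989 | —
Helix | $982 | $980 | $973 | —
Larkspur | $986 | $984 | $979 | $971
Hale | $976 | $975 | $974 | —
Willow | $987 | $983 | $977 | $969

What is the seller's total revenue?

All unit-bids, highest first — top 6: 997 (Tessera-1), 995 (Tessera-2), 989 (Tessera-3), 987 (Willow-1), 986 (Larkspur-1), 984 (Larkspur-2)
First bid not allocated: $983.
Allocation: Larkspur 2, Tessera 3, Willow 1. Every unit priced at $983.
Revenue = 6 × 983 = $5,898.

Total revenue: $5,898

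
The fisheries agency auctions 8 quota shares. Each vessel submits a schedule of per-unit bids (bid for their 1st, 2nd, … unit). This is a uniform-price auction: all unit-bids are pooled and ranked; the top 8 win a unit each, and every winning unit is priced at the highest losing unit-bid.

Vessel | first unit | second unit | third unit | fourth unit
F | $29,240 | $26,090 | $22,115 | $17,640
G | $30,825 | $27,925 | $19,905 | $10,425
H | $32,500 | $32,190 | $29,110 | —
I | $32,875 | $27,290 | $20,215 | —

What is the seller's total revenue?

Total revenue: $208,720

Merging the schedules and taking the best 8: 32,875 (I-1), 32,500 (H-1), 32,190 (H-2), 30,825 (G-1), 29,240 (F-1), 29,110 (H-3), 27,925 (G-2), 27,290 (I-2)
First bid not allocated: $26,090.
Allocation: F 1, G 2, H 3, I 2. Every unit priced at $26,090.
Revenue = 8 × 26,090 = $208,720.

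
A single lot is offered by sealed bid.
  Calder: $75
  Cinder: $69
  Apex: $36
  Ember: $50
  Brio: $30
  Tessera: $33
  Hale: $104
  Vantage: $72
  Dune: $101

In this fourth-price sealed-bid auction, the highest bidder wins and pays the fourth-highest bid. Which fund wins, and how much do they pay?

Fourth-price sealed-bid auction: the highest bidder wins and pays the fourth-highest bid.
Bids ranked: 104 (Hale) > 101 (Dune) > 75 (Calder) > 72 (Vantage) > 69 (Cinder) > 50 (Ember) > …
Hale wins; payment is bid #4 in the ranking = $72.

Hale pays $72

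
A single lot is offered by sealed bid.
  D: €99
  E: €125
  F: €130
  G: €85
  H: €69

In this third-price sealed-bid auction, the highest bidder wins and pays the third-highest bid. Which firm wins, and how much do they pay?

Third-price sealed-bid auction: the highest bidder wins and pays the third-highest bid.
Bids ranked: 130 (F) > 125 (E) > 99 (D) > 85 (G) > 69 (H)
F is highest; pays the third-highest bid, €99.

F pays €99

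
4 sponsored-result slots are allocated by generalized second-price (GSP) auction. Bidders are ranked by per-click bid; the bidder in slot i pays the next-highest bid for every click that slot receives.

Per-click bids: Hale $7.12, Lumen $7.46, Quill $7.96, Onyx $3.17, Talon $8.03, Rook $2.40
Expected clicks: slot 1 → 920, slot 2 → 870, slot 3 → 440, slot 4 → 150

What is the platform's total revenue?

Total revenue: $17421.70

Per-click bids in order: $8.03 (Talon) > $7.96 (Quill) > $7.46 (Lumen) > $7.12 (Hale) > $3.17 (Onyx) > …
Slot 1: Talon pays $7.96 × 920 = $7323.20
Slot 2: Quill pays $7.46 × 870 = $6490.20
Slot 3: Lumen pays $7.12 × 440 = $3132.80
Slot 4: Hale pays $3.17 × 150 = $475.50
Total = $17421.70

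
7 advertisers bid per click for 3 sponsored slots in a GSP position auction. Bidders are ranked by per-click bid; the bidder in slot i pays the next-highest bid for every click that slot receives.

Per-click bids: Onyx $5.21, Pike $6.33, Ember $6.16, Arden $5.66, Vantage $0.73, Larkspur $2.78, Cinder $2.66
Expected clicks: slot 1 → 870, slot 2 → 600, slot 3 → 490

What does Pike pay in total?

Pike pays $5359.20

Sorting advertisers: $6.33 (Pike) > $6.16 (Ember) > $5.66 (Arden) > $5.21 (Onyx) > …
Pike holds slot 1 → pays next bid $6.16 × 870 clicks = $5359.20.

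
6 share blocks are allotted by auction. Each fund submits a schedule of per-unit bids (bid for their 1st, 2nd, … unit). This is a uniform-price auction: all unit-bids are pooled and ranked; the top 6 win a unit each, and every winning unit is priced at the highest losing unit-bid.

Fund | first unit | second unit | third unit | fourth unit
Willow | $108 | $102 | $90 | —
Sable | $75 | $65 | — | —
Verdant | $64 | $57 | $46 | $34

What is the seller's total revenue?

All unit-bids, highest first — top 6: 108 (Willow-1), 102 (Willow-2), 90 (Willow-3), 75 (Sable-1), 65 (Sable-2), 64 (Verdant-1)
First bid not allocated: $57.
Allocation: Sable 2, Verdant 1, Willow 3. Every unit priced at $57.
Revenue = 6 × 57 = $342.

Total revenue: $342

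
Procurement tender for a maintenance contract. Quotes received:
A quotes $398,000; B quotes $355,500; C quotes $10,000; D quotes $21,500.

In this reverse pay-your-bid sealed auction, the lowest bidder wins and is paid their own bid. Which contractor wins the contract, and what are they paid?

C is paid $10,000

Bids in order: 10,000 (C) < 21,500 (D) < 355,500 (B) < 398,000 (A)
First-price: C is paid what they bid, $10,000.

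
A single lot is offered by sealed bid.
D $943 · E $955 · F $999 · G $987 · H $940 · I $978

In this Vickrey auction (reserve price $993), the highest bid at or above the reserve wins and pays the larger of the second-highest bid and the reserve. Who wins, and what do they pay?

Rule: the highest bid at or above the reserve wins and pays the larger of the second-highest bid and the reserve.
Bids in order: 999 (F) > 987 (G) > 978 (I) > 955 (E) > 943 (D) > 940 (H)
Highest eligible bid: F at $999.
Second-highest bid $987 is below the reserve $993, so the reserve binds → payment $993.

F pays $993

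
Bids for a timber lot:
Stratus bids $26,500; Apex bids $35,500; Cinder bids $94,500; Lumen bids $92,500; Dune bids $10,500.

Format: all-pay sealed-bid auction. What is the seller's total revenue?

Total revenue: $259,500

Rule: the highest bidder wins the item, but every bidder pays their own bid.
Bids in order: 94,500 (Cinder) > 92,500 (Lumen) > 35,500 (Apex) > 26,500 (Stratus) > 10,500 (Dune)
Cinder wins with the top bid; all bids are sunk regardless.
Every bidder forfeits their bid regardless of winning.
Revenue = 26,500 + 35,500 + 94,500 + 92,500 + 10,500 = $259,500.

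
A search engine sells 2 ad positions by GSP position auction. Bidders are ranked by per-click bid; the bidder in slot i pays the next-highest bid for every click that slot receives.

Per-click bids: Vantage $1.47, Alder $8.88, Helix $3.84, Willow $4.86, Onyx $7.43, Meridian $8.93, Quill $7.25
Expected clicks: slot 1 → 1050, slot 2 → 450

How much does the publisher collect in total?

Total revenue: $12667.50

Sorting advertisers: $8.93 (Meridian) > $8.88 (Alder) > $7.43 (Onyx) > …
Slot 1: Meridian pays $8.88 × 1050 = $9324.00
Slot 2: Alder pays $7.43 × 450 = $3343.50
Total = $12667.50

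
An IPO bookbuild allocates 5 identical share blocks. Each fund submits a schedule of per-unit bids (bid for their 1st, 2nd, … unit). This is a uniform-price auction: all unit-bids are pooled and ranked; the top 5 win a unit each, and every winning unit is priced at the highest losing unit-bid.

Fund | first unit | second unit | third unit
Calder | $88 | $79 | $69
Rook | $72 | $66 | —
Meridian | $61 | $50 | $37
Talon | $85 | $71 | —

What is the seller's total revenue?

Pooled unit-bids ranked (top 5): 88 (Calder-1), 85 (Talon-1), 79 (Calder-2), 72 (Rook-1), 71 (Talon-2)
Highest rejected unit-bid = $69.
Allocation: Calder 2, Rook 1, Talon 2. Every unit priced at $69.
Revenue = 5 × 69 = $345.

Total revenue: $345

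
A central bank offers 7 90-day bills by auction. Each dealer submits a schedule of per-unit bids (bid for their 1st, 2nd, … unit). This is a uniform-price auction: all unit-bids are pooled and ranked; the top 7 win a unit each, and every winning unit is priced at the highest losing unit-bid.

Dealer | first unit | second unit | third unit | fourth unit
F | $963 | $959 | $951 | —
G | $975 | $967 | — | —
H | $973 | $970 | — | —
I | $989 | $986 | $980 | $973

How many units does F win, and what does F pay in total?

F: 0 units, pays $0

Pooled unit-bids ranked (top 7): 989 (I-1), 986 (I-2), 980 (I-3), 975 (G-1), 973 (H-1), 973 (I-4), 970 (H-2)
Highest rejected unit-bid = $967.
F wins 0 unit(s) at $967 each.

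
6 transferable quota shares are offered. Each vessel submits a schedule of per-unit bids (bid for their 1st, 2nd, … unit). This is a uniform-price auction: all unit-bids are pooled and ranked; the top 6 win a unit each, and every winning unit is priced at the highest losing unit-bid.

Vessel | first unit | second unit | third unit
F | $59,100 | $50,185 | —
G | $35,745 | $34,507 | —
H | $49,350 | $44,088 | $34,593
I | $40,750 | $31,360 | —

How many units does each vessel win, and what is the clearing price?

All unit-bids, highest first — top 6: 59,100 (F-1), 50,185 (F-2), 49,350 (H-1), 44,088 (H-2), 40,750 (I-1), 35,745 (G-1)
Highest rejected unit-bid = $34,593.
Allocation: F 2, G 1, H 2, I 1.

F 2, G 1, H 2, I 1; clearing price $34,593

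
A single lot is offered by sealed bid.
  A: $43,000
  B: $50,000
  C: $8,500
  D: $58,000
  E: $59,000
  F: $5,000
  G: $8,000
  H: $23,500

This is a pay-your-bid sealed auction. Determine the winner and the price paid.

Bids in order: 59,000 (E) > 58,000 (D) > 50,000 (B) > 43,000 (A) > 23,500 (H) > 8,500 (C) > …
First-price: E pays what they bid, $59,000.

E pays $59,000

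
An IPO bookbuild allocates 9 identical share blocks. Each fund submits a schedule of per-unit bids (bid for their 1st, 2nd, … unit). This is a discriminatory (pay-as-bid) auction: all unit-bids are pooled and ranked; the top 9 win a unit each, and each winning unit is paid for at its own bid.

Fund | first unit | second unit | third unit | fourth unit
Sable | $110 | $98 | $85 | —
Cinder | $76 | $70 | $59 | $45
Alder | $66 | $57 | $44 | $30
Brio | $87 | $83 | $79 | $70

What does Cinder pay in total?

Cinder pays $146

All unit-bids, highest first — top 9: 110 (Sable-1), 98 (Sable-2), 87 (Brio-1), 85 (Sable-3), 83 (Brio-2), 79 (Brio-3), 76 (Cinder-1), 70 (Cinder-2), 70 (Brio-4)
Next rejected bid: $66 (not a price — pay-as-bid).
Cinder's winning unit-bids: 76 + 70 = $146.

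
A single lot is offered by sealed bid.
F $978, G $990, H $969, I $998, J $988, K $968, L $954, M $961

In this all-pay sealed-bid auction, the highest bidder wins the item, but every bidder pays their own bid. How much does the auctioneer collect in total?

Total revenue: $7,806

Bids in order: 998 (I) > 990 (G) > 988 (J) > 978 (F) > 969 (H) > 968 (K) > …
Every bidder forfeits their bid regardless of winning.
Revenue = 978 + 990 + 969 + 998 + 988 + 968 + 954 + 961 = $7,806.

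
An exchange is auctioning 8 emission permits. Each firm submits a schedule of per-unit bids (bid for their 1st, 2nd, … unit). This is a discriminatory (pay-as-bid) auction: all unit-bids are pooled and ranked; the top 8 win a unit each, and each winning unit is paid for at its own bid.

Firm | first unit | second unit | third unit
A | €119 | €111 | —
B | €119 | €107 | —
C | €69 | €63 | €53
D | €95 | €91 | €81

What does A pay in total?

A pays €230

All unit-bids, highest first — top 8: 119 (A-1), 119 (B-1), 111 (A-2), 107 (B-2), 95 (D-1), 91 (D-2), 81 (D-3), 69 (C-1)
Next rejected bid: €63 (not a price — pay-as-bid).
A's winning unit-bids: 119 + 111 = €230.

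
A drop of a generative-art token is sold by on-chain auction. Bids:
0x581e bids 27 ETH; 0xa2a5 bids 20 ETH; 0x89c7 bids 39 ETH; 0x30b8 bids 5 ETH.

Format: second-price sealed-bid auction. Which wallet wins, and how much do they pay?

Bids in order: 39 (0x89c7) > 27 (0x581e) > 20 (0xa2a5) > 5 (0x30b8)
0x89c7 is highest; pays the second-highest bid, 27 ETH.

0x89c7 pays 27 ETH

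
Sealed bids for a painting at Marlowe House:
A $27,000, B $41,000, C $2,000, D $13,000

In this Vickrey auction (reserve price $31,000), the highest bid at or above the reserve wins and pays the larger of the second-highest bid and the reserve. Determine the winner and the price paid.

B pays $31,000

Rule: the highest bid at or above the reserve wins and pays the larger of the second-highest bid and the reserve.
Bids in order: 41,000 (B) > 27,000 (A) > 13,000 (D) > 2,000 (C)
Highest eligible bid: B at $41,000.
Second-highest bid $27,000 is below the reserve $31,000, so the reserve binds → payment $31,000.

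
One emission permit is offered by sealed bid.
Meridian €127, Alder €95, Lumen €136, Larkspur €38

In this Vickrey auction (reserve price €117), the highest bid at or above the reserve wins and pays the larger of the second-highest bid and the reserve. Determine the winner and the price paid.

Lumen pays €127

Sorting bids: 136 (Lumen) > 127 (Meridian) > 95 (Alder) > 38 (Larkspur)
Lumen has the top bid at or above the reserve (€136).
max(second-highest €127, reserve €117) = €127; the reserve does not bind.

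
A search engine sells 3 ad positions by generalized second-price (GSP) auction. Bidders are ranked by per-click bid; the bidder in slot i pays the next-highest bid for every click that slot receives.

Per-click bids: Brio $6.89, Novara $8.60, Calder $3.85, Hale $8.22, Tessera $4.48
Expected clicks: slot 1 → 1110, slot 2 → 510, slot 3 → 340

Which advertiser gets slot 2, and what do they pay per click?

Hale; $6.89 per click

Per-click bids in order: $8.60 (Novara) > $8.22 (Hale) > $6.89 (Brio) > $4.48 (Tessera) > …
Slot 2 goes to the second-ranked bidder, Hale, who pays the next bid down: $6.89/click.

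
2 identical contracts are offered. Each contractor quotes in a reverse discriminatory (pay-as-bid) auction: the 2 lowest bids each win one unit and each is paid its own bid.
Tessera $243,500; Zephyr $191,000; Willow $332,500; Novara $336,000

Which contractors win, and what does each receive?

Zephyr $191,000, Tessera $243,500

Ordering the bids: 191,000 (Zephyr), 243,500 (Tessera), 332,500 (Willow), 336,000 (Novara)
Lowest 2: Zephyr, Tessera.
Each winner is paid its own bid: Zephyr $191,000, Tessera $243,500.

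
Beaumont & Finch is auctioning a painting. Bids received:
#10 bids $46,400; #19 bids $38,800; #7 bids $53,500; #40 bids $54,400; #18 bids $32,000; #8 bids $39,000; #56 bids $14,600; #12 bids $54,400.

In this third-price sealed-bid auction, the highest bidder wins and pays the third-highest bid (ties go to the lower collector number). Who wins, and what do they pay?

#12 pays $53,500

Rule: the highest bidder wins and pays the third-highest bid.
Sorting bids: 54,400 (#12) > 54,400 (#40) > 53,500 (#7) > 46,400 (#10) > 39,000 (#8) > 38,800 (#19) > …
Tie at $54,400 → #12 wins by tie-break.
#12 is highest; pays the third-highest bid, $53,500.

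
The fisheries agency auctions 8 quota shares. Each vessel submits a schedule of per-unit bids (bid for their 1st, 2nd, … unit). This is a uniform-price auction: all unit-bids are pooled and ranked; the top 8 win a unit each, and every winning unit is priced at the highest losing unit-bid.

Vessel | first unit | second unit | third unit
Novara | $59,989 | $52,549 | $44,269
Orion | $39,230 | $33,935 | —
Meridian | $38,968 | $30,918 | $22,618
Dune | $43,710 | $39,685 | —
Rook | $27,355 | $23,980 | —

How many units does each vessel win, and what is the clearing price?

Dune 2, Meridian 1, Novara 3, Orion 2; clearing price $30,918

All unit-bids, highest first — top 8: 59,989 (Novara-1), 52,549 (Novara-2), 44,269 (Novara-3), 43,710 (Dune-1), 39,685 (Dune-2), 39,230 (Orion-1), 38,968 (Meridian-1), 33,935 (Orion-2)
First bid not allocated: $30,918.
Allocation: Dune 2, Meridian 1, Novara 3, Orion 2.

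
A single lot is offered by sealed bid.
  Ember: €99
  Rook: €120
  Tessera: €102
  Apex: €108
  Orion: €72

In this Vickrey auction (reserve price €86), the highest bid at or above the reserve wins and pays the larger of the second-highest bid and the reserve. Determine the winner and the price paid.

Rule: the highest bid at or above the reserve wins and pays the larger of the second-highest bid and the reserve.
Bids in order: 120 (Rook) > 108 (Apex) > 102 (Tessera) > 99 (Ember) > 72 (Orion)
Highest eligible bid: Rook at €120.
Second-highest bid €108 exceeds the reserve €86 → payment €108.

Rook pays €108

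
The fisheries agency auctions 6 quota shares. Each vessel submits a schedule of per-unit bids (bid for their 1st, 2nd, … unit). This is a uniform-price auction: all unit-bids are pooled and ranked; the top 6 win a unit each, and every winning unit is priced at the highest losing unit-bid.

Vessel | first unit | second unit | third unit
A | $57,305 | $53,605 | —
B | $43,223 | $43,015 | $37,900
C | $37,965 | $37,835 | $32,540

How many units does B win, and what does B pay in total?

B: 3 units, pays $113,505

All unit-bids, highest first — top 6: 57,305 (A-1), 53,605 (A-2), 43,223 (B-1), 43,015 (B-2), 37,965 (C-1), 37,900 (B-3)
First bid not allocated: $37,835.
B wins 3 unit(s) at $37,835 each.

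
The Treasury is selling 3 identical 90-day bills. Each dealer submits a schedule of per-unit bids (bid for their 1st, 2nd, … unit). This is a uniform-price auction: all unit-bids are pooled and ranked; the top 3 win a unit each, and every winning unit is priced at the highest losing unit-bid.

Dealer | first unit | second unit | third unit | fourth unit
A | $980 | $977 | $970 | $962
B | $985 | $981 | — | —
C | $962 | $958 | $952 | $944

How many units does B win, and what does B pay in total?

Pooled unit-bids ranked (top 3): 985 (B-1), 981 (B-2), 980 (A-1)
First bid not allocated: $977.
B wins 2 unit(s) at $977 each.

B: 2 units, pays $1,954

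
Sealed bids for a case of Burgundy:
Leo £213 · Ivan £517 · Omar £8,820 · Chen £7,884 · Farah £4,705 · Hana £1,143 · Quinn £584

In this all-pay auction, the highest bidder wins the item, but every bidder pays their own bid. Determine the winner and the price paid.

Omar pays £8,820

All-pay auction: the highest bidder wins the item, but every bidder pays their own bid.
Sorting bids: 8,820 (Omar) > 7,884 (Chen) > 4,705 (Farah) > 1,143 (Hana) > 584 (Quinn) > 517 (Ivan) > …
Omar wins with the top bid; all bids are sunk regardless.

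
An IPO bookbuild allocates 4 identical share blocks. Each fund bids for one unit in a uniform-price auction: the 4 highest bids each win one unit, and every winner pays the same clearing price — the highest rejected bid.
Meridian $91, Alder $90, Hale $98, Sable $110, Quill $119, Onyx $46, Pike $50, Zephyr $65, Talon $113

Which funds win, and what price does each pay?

Ordering the bids: 119 (Quill), 113 (Talon), 110 (Sable), 98 (Hale), 91 (Meridian), 90 (Alder), …
The 4 highest are Quill, Talon, Sable, Hale.
First losing bid is Meridian's $91, which sets the uniform price.

Quill, Talon, Sable, Hale; each pays $91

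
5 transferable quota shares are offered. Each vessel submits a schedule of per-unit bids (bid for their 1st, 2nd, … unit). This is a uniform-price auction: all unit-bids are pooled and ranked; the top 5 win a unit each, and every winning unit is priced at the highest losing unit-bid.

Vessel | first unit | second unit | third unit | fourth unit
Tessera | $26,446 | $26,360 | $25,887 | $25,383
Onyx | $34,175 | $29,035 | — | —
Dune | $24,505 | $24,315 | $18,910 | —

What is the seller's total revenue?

Total revenue: $126,915

Pooled unit-bids ranked (top 5): 34,175 (Onyx-1), 29,035 (Onyx-2), 26,446 (Tessera-1), 26,360 (Tessera-2), 25,887 (Tessera-3)
The (k+1)-th unit-bid is $25,383.
Allocation: Onyx 2, Tessera 3. Every unit priced at $25,383.
Revenue = 5 × 25,383 = $126,915.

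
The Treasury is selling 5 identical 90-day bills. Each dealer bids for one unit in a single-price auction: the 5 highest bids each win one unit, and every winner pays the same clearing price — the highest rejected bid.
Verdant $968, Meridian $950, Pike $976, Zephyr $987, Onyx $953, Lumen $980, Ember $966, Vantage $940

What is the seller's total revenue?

Sorting: 987 (Zephyr), 980 (Lumen), 976 (Pike), 968 (Verdant), 966 (Ember), 953 (Onyx), 950 (Meridian), …
Top 5: Zephyr, Lumen, Pike, Verdant, Ember.
First losing bid is Onyx's $953, which sets the uniform price.
Total revenue = 5 × $953 = $4,765.

Total revenue: $4,765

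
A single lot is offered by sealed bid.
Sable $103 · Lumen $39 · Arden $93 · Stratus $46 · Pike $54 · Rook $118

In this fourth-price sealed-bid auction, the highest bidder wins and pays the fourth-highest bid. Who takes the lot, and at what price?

Rook pays $54

Bids ranked: 118 (Rook) > 103 (Sable) > 93 (Arden) > 54 (Pike) > 46 (Stratus) > 39 (Lumen)
Rook is highest; pays the fourth-highest bid, $54.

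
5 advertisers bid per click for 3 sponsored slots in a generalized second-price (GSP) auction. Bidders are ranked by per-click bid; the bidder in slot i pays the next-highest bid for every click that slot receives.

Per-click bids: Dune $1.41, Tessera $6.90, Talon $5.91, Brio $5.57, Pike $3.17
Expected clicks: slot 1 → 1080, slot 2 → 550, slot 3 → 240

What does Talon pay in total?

Talon pays $3063.50

Ranked by bid: $6.90 (Tessera) > $5.91 (Talon) > $5.57 (Brio) > $3.17 (Pike) > …
Talon holds slot 2 → pays next bid $5.57 × 550 clicks = $3063.50.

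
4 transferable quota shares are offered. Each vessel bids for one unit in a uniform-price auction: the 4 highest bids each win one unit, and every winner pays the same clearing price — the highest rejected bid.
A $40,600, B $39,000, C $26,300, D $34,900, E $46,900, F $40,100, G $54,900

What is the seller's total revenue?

Sorting: 54,900 (G), 46,900 (E), 40,600 (A), 40,100 (F), 39,000 (B), 34,900 (D), …
Top 4: G, E, A, F.
Clearing price = highest rejected bid = $39,000.
Total revenue = 4 × $39,000 = $156,000.

Total revenue: $156,000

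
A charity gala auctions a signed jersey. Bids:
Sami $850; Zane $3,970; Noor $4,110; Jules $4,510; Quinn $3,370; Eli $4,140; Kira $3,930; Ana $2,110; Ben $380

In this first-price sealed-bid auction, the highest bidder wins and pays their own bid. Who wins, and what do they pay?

Jules pays $4,510

Rule: the highest bidder wins and pays their own bid.
Bids ranked: 4,510 (Jules) > 4,140 (Eli) > 4,110 (Noor) > 3,970 (Zane) > 3,930 (Kira) > 3,370 (Quinn) > …
Jules has the highest bid and pays exactly that: $4,510.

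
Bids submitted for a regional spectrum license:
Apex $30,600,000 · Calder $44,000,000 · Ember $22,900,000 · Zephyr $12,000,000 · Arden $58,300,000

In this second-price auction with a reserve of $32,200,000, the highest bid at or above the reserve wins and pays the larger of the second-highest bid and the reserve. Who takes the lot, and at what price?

Bids in order: 58,300,000 (Arden) > 44,000,000 (Calder) > 30,600,000 (Apex) > 22,900,000 (Ember) > 12,000,000 (Zephyr)
Arden has the top bid at or above the reserve ($58,300,000).
max(second-highest $44,000,000, reserve $32,200,000) = $44,000,000; the reserve does not bind.

Arden pays $44,000,000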